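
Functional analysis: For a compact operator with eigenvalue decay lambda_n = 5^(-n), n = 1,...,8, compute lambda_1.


The eigenvalue formula gives lambda_1 = 1/5^1
= 1/5
= 0.2000

0.2000


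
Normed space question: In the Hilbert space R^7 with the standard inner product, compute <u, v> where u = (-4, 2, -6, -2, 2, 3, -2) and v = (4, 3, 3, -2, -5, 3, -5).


Computing the standard inner product <u, v> = sum u_i * v_i
= -4*4 + 2*3 + -6*3 + -2*-2 + 2*-5 + 3*3 + -2*-5
= -16 + 6 + -18 + 4 + -10 + 9 + 10
= -15

-15


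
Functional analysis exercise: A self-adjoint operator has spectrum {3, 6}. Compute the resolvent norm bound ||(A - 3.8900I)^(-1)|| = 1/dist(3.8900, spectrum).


dist(3.8900, {3, 6}) = min(|3.8900 - 3|, |3.8900 - 6|)
= min(0.8900, 2.1100) = 0.8900
Resolvent bound = 1/0.8900 = 1.1236

1.1236


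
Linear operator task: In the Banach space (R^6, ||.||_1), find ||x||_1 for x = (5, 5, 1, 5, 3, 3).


The l^1 norm equals the sum of absolute values of all components.
||x||_1 = 5 + 5 + 1 + 5 + 3 + 3
= 22

22.0000


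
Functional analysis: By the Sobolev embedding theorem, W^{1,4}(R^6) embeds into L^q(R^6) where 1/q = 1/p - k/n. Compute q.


Using the Sobolev embedding formula: 1/q = 1/p - k/n
1/q = 1/4 - 1/6 = 1/12
q = 1/(1/12) = 12

12.0000


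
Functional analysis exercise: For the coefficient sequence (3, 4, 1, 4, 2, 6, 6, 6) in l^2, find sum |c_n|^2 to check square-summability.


sum |c_n|^2 = 3^2 + 4^2 + 1^2 + 4^2 + 2^2 + 6^2 + 6^2 + 6^2
= 9 + 16 + 1 + 16 + 4 + 36 + 36 + 36
= 154

154


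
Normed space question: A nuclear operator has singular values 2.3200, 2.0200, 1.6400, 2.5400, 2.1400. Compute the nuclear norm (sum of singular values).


The nuclear norm is the sum of all singular values.
||T||_1 = 2.3200 + 2.0200 + 1.6400 + 2.5400 + 2.1400
= 10.6600

10.6600


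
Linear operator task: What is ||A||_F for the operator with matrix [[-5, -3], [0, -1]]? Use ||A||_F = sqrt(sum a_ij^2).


||A||_F^2 = sum a_ij^2
= (-5)^2 + (-3)^2 + 0^2 + (-1)^2
= 25 + 9 + 0 + 1 = 35
||A||_F = sqrt(35) = 5.9161

5.9161


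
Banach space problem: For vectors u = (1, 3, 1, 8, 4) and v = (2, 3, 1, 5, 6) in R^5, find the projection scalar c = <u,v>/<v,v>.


Computing <u,v> = 1*2 + 3*3 + 1*1 + 8*5 + 4*6 = 76
Computing <v,v> = 2^2 + 3^2 + 1^2 + 5^2 + 6^2 = 75
Projection coefficient = 76/75 = 1.0133

1.0133


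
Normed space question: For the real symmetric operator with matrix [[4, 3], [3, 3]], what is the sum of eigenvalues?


For a self-adjoint (symmetric) matrix, the eigenvalues are real.
The sum of eigenvalues equals the trace of the matrix.
trace = 4 + 3 = 7

7


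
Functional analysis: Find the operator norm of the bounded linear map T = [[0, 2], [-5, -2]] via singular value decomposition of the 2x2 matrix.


A^T A = [[25, 10], [10, 8]]
trace(A^T A) = 33, det(A^T A) = 100
discriminant = 33^2 - 4*100 = 689
Largest eigenvalue of A^T A = (trace + sqrt(disc))/2 = 29.6244
||T|| = sqrt(29.6244) = 5.4428

5.4428


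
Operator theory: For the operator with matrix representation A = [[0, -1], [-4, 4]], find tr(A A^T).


trace(A * A^T) = sum of squares of all entries
= 0^2 + (-1)^2 + (-4)^2 + 4^2
= 0 + 1 + 16 + 16
= 33

33


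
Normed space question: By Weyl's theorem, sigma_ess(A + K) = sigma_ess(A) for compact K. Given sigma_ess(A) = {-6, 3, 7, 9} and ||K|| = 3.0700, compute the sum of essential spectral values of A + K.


By Weyl's theorem, the essential spectrum is invariant under compact perturbations.
sigma_ess(A + K) = sigma_ess(A) = {-6, 3, 7, 9}
Sum = -6 + 3 + 7 + 9 = 13

13


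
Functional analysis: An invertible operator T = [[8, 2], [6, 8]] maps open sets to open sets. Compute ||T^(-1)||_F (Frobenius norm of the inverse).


det(T) = 8*8 - 2*6 = 52
T^(-1) = (1/52) * [[8, -2], [-6, 8]] = [[0.1538, -0.0385], [-0.1154, 0.1538]]
||T^(-1)||_F^2 = 0.1538^2 + (-0.0385)^2 + (-0.1154)^2 + 0.1538^2 = 0.0621
||T^(-1)||_F = sqrt(0.0621) = 0.2493

0.2493


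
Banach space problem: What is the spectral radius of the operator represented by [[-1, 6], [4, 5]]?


For a 2x2 matrix, eigenvalues satisfy lambda^2 - (trace)*lambda + det = 0
trace = -1 + 5 = 4
det = -1*5 - 6*4 = -29
discriminant = 4^2 - 4*(-29) = 132
spectral radius = max |eigenvalue| = 7.7446

7.7446


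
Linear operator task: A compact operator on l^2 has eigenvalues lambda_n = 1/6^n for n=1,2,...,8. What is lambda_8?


The eigenvalue formula gives lambda_8 = 1/6^8
= 1/1679616
= 5.9537e-07

5.9537e-07


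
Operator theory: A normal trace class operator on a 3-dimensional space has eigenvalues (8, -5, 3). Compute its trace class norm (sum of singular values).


For a normal operator, singular values equal |eigenvalues|.
Trace norm = sum |lambda_i| = 8 + 5 + 3
= 16

16


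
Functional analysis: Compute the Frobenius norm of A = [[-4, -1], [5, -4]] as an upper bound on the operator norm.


||A||_F^2 = sum a_ij^2
= (-4)^2 + (-1)^2 + 5^2 + (-4)^2
= 16 + 1 + 25 + 16 = 58
||A||_F = sqrt(58) = 7.6158

7.6158


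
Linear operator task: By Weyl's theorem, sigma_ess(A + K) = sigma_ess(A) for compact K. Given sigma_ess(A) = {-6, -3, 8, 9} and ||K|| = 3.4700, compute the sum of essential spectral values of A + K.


By Weyl's theorem, the essential spectrum is invariant under compact perturbations.
sigma_ess(A + K) = sigma_ess(A) = {-6, -3, 8, 9}
Sum = -6 + -3 + 8 + 9 = 8

8


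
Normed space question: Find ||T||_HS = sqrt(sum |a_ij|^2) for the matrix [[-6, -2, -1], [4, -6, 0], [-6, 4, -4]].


The Hilbert-Schmidt norm is sqrt(sum of squares of all entries).
Sum of squares = (-6)^2 + (-2)^2 + (-1)^2 + 4^2 + (-6)^2 + 0^2 + (-6)^2 + 4^2 + (-4)^2
= 36 + 4 + 1 + 16 + 36 + 0 + 36 + 16 + 16 = 161
||T||_HS = sqrt(161) = 12.6886

12.6886


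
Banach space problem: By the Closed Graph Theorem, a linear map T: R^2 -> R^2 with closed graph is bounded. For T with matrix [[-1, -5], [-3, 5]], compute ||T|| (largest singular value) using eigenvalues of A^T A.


A^T A = [[10, -10], [-10, 50]]
trace(A^T A) = 60, det(A^T A) = 400
discriminant = 60^2 - 4*400 = 2000
Largest eigenvalue of A^T A = (trace + sqrt(disc))/2 = 52.3607
||T|| = sqrt(52.3607) = 7.2361

7.2361


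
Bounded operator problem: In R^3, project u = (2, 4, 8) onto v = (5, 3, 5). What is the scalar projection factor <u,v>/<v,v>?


Computing <u,v> = 2*5 + 4*3 + 8*5 = 62
Computing <v,v> = 5^2 + 3^2 + 5^2 = 59
Projection coefficient = 62/59 = 1.0508

1.0508


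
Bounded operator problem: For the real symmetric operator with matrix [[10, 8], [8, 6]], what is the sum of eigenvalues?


For a self-adjoint (symmetric) matrix, the eigenvalues are real.
The sum of eigenvalues equals the trace of the matrix.
trace = 10 + 6 = 16

16


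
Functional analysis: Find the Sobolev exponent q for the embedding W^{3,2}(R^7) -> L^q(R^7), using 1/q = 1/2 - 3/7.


Using the Sobolev embedding formula: 1/q = 1/p - k/n
1/q = 1/2 - 3/7 = 1/14
q = 1/(1/14) = 14

14.0000


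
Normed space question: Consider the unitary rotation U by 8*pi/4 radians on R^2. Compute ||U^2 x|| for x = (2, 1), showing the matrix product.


U is a rotation by theta = 8*pi/4
U^2 = rotation by 2*theta = 16*pi/4 = 0*pi/4 (mod 2*pi)
cos(0*pi/4) = 1.0000, sin(0*pi/4) = 0.0000
U^2 x = (1.0000 * 2 - 0.0000 * 1, 0.0000 * 2 + 1.0000 * 1)
= (2.0000, 1.0000)
||U^2 x|| = sqrt(2.0000^2 + 1.0000^2) = sqrt(5.0000) = 2.2361

2.2361


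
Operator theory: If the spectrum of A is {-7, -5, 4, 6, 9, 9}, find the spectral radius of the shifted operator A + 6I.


Spectrum of A + 6I = {-1, 1, 10, 12, 15, 15}
Spectral radius = max |lambda| over the shifted spectrum
= max(1, 1, 10, 12, 15, 15) = 15

15


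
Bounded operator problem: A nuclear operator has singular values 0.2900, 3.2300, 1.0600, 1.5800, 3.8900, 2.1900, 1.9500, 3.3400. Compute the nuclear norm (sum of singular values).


The nuclear norm is the sum of all singular values.
||T||_1 = 0.2900 + 3.2300 + 1.0600 + 1.5800 + 3.8900 + 2.1900 + 1.9500 + 3.3400
= 17.5300

17.5300


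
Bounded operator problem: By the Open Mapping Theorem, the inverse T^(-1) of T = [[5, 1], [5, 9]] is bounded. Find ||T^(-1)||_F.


det(T) = 5*9 - 1*5 = 40
T^(-1) = (1/40) * [[9, -1], [-5, 5]] = [[0.2250, -0.0250], [-0.1250, 0.1250]]
||T^(-1)||_F^2 = 0.2250^2 + (-0.0250)^2 + (-0.1250)^2 + 0.1250^2 = 0.0825
||T^(-1)||_F = sqrt(0.0825) = 0.2872

0.2872


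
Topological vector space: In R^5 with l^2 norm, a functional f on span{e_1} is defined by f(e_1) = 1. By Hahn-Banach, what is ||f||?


The norm of f is given by ||f|| = sup_{||x||=1} |f(x)|.
On span{e_1}, ||e_1|| = 1, so ||f|| = |f(e_1)| / ||e_1||
= |1| / 1 = 1.0000

1.0000


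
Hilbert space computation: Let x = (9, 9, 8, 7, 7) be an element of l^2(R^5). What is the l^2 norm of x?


The l^2 norm = (sum |x_i|^2)^(1/2)
Sum of 2th powers = 81 + 81 + 64 + 49 + 49 = 324
||x||_2 = (324)^(1/2) = 18.0000

18.0000


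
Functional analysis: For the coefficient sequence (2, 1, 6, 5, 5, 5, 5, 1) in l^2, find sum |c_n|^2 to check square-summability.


sum |c_n|^2 = 2^2 + 1^2 + 6^2 + 5^2 + 5^2 + 5^2 + 5^2 + 1^2
= 4 + 1 + 36 + 25 + 25 + 25 + 25 + 1
= 142

142


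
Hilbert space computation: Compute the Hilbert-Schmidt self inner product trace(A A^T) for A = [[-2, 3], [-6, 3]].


trace(A * A^T) = sum of squares of all entries
= (-2)^2 + 3^2 + (-6)^2 + 3^2
= 4 + 9 + 36 + 9
= 58

58


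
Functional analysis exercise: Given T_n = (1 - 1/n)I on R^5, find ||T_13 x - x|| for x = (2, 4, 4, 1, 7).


T_13 x - x = (1 - 1/13)x - x = -x/13
||x|| = sqrt(86) = 9.2736
||T_13 x - x|| = ||x||/13 = 9.2736/13 = 0.7134

0.7134


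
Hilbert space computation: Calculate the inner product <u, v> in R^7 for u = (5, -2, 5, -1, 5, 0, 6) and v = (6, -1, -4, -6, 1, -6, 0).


Computing the standard inner product <u, v> = sum u_i * v_i
= 5*6 + -2*-1 + 5*-4 + -1*-6 + 5*1 + 0*-6 + 6*0
= 30 + 2 + -20 + 6 + 5 + 0 + 0
= 23

23


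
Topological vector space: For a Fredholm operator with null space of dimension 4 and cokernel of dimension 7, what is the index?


The Fredholm index is defined as ind(T) = dim(ker T) - dim(coker T)
= 4 - 7
= -3

-3


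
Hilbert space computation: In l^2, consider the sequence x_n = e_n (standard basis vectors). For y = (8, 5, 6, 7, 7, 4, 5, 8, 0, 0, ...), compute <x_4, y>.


x_4 = e_4 is the standard basis vector with 1 in position 4.
<x_4, y> = y_4 = 7
As n -> infinity, <x_n, y> -> 0, confirming weak convergence of (x_n) to 0.

7


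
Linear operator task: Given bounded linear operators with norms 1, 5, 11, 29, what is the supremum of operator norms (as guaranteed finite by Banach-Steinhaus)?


By the Uniform Boundedness Principle, the supremum of norms is finite.
sup_k ||T_k|| = max(1, 5, 11, 29) = 29

29


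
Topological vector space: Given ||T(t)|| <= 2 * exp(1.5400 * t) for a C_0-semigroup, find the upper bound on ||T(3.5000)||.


||T(3.5000)|| <= 2 * exp(1.5400 * 3.5000)
= 2 * exp(5.3900)
= 2 * 219.2034
= 438.4068

438.4068


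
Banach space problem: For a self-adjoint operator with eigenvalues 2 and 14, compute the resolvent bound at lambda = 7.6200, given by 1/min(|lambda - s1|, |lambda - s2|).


dist(7.6200, {2, 14}) = min(|7.6200 - 2|, |7.6200 - 14|)
= min(5.6200, 6.3800) = 5.6200
Resolvent bound = 1/5.6200 = 0.1779

0.1779


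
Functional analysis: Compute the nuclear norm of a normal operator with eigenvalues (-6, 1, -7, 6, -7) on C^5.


For a normal operator, singular values equal |eigenvalues|.
Trace norm = sum |lambda_i| = 6 + 1 + 7 + 6 + 7
= 27

27


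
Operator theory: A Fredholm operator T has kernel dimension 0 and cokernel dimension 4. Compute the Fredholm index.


The Fredholm index is defined as ind(T) = dim(ker T) - dim(coker T)
= 0 - 4
= -4

-4


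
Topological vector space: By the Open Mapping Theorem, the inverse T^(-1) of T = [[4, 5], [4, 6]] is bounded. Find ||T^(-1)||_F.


det(T) = 4*6 - 5*4 = 4
T^(-1) = (1/4) * [[6, -5], [-4, 4]] = [[1.5000, -1.2500], [-1.0000, 1.0000]]
||T^(-1)||_F^2 = 1.5000^2 + (-1.2500)^2 + (-1.0000)^2 + 1.0000^2 = 5.8125
||T^(-1)||_F = sqrt(5.8125) = 2.4109

2.4109


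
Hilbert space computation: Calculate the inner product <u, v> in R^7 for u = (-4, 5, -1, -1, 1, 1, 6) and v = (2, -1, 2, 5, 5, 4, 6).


Computing the standard inner product <u, v> = sum u_i * v_i
= -4*2 + 5*-1 + -1*2 + -1*5 + 1*5 + 1*4 + 6*6
= -8 + -5 + -2 + -5 + 5 + 4 + 36
= 25

25


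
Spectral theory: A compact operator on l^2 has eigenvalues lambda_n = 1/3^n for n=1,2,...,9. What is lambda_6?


The eigenvalue formula gives lambda_6 = 1/3^6
= 1/729
= 0.0014

0.0014


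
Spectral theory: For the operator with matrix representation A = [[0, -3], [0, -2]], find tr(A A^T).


trace(A * A^T) = sum of squares of all entries
= 0^2 + (-3)^2 + 0^2 + (-2)^2
= 0 + 9 + 0 + 4
= 13

13


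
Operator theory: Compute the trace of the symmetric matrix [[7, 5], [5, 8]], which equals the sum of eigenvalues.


For a self-adjoint (symmetric) matrix, the eigenvalues are real.
The sum of eigenvalues equals the trace of the matrix.
trace = 7 + 8 = 15

15


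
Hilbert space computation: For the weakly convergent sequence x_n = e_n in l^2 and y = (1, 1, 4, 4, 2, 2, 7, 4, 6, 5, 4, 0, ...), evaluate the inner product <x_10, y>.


x_10 = e_10 is the standard basis vector with 1 in position 10.
<x_10, y> = y_10 = 5
As n -> infinity, <x_n, y> -> 0, confirming weak convergence of (x_n) to 0.

5


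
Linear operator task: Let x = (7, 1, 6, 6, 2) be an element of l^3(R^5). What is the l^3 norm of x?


The l^3 norm = (sum |x_i|^3)^(1/3)
Sum of 3th powers = 343 + 1 + 216 + 216 + 8 = 784
||x||_3 = (784)^(1/3) = 9.2209

9.2209


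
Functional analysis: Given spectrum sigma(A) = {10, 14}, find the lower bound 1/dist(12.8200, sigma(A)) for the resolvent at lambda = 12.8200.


dist(12.8200, {10, 14}) = min(|12.8200 - 10|, |12.8200 - 14|)
= min(2.8200, 1.1800) = 1.1800
Resolvent bound = 1/1.1800 = 0.8475

0.8475


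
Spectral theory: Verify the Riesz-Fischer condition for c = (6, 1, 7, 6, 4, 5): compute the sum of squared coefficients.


sum |c_n|^2 = 6^2 + 1^2 + 7^2 + 6^2 + 4^2 + 5^2
= 36 + 1 + 49 + 36 + 16 + 25
= 163

163


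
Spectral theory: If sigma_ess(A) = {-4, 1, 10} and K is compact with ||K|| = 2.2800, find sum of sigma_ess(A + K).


By Weyl's theorem, the essential spectrum is invariant under compact perturbations.
sigma_ess(A + K) = sigma_ess(A) = {-4, 1, 10}
Sum = -4 + 1 + 10 = 7

7


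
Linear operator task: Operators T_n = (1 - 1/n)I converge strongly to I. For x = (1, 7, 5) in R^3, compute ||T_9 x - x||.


T_9 x - x = (1 - 1/9)x - x = -x/9
||x|| = sqrt(75) = 8.6603
||T_9 x - x|| = ||x||/9 = 8.6603/9 = 0.9623

0.9623


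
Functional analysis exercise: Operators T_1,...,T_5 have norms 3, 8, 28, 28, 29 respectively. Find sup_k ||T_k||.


By the Uniform Boundedness Principle, the supremum of norms is finite.
sup_k ||T_k|| = max(3, 8, 28, 28, 29) = 29

29


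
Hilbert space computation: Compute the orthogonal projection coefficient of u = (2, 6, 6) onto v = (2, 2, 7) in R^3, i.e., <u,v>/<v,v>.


Computing <u,v> = 2*2 + 6*2 + 6*7 = 58
Computing <v,v> = 2^2 + 2^2 + 7^2 = 57
Projection coefficient = 58/57 = 1.0175

1.0175


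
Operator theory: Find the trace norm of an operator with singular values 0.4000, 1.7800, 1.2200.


The nuclear norm is the sum of all singular values.
||T||_1 = 0.4000 + 1.7800 + 1.2200
= 3.4000

3.4000


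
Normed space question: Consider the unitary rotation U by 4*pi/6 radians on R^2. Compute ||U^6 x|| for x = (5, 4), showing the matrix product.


U is a rotation by theta = 4*pi/6
U^6 = rotation by 6*theta = 24*pi/6 = 0*pi/6 (mod 2*pi)
cos(0*pi/6) = 1.0000, sin(0*pi/6) = 0.0000
U^6 x = (1.0000 * 5 - 0.0000 * 4, 0.0000 * 5 + 1.0000 * 4)
= (5.0000, 4.0000)
||U^6 x|| = sqrt(5.0000^2 + 4.0000^2) = sqrt(41.0000) = 6.4031

6.4031


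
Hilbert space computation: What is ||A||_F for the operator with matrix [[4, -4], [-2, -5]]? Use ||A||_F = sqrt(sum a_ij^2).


||A||_F^2 = sum a_ij^2
= 4^2 + (-4)^2 + (-2)^2 + (-5)^2
= 16 + 16 + 4 + 25 = 61
||A||_F = sqrt(61) = 7.8102

7.8102


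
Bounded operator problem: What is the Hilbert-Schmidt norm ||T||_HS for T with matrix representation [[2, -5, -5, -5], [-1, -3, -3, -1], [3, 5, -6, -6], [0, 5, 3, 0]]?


The Hilbert-Schmidt norm is sqrt(sum of squares of all entries).
Sum of squares = 2^2 + (-5)^2 + (-5)^2 + (-5)^2 + (-1)^2 + (-3)^2 + (-3)^2 + (-1)^2 + 3^2 + 5^2 + (-6)^2 + (-6)^2 + 0^2 + 5^2 + 3^2 + 0^2
= 4 + 25 + 25 + 25 + 1 + 9 + 9 + 1 + 9 + 25 + 36 + 36 + 0 + 25 + 9 + 0 = 239
||T||_HS = sqrt(239) = 15.4596

15.4596


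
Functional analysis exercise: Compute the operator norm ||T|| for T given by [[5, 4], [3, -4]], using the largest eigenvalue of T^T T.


A^T A = [[34, 8], [8, 32]]
trace(A^T A) = 66, det(A^T A) = 1024
discriminant = 66^2 - 4*1024 = 260
Largest eigenvalue of A^T A = (trace + sqrt(disc))/2 = 41.0623
||T|| = sqrt(41.0623) = 6.4080

6.4080


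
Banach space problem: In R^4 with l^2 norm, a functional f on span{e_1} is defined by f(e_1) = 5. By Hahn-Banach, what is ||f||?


The norm of f is given by ||f|| = sup_{||x||=1} |f(x)|.
On span{e_1}, ||e_1|| = 1, so ||f|| = |f(e_1)| / ||e_1||
= |5| / 1 = 5.0000

5.0000


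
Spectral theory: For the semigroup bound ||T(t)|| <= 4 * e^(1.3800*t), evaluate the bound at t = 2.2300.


||T(2.2300)|| <= 4 * exp(1.3800 * 2.2300)
= 4 * exp(3.0774)
= 4 * 21.7019
= 86.8076

86.8076


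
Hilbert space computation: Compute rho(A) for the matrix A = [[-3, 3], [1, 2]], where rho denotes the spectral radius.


For a 2x2 matrix, eigenvalues satisfy lambda^2 - (trace)*lambda + det = 0
trace = -3 + 2 = -1
det = -3*2 - 3*1 = -9
discriminant = (-1)^2 - 4*(-9) = 37
spectral radius = max |eigenvalue| = 3.5414

3.5414


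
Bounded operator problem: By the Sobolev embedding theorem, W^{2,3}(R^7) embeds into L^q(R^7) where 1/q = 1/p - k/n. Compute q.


Using the Sobolev embedding formula: 1/q = 1/p - k/n
1/q = 1/3 - 2/7 = 1/21
q = 1/(1/21) = 21

21.0000


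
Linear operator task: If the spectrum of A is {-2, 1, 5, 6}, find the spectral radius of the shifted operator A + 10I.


Spectrum of A + 10I = {8, 11, 15, 16}
Spectral radius = max |lambda| over the shifted spectrum
= max(8, 11, 15, 16) = 16

16


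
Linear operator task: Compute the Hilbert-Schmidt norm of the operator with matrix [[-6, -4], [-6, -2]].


The Hilbert-Schmidt norm is sqrt(sum of squares of all entries).
Sum of squares = (-6)^2 + (-4)^2 + (-6)^2 + (-2)^2
= 36 + 16 + 36 + 4 = 92
||T||_HS = sqrt(92) = 9.5917

9.5917


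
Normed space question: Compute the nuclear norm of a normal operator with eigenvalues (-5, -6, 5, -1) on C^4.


For a normal operator, singular values equal |eigenvalues|.
Trace norm = sum |lambda_i| = 5 + 6 + 5 + 1
= 17

17


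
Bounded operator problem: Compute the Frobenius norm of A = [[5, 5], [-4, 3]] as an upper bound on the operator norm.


||A||_F^2 = sum a_ij^2
= 5^2 + 5^2 + (-4)^2 + 3^2
= 25 + 25 + 16 + 9 = 75
||A||_F = sqrt(75) = 8.6603

8.6603


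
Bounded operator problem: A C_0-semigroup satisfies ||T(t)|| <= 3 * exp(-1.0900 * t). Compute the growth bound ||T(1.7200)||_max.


||T(1.7200)|| <= 3 * exp(-1.0900 * 1.7200)
= 3 * exp(-1.8748)
= 3 * 0.1534
= 0.4602

0.4602


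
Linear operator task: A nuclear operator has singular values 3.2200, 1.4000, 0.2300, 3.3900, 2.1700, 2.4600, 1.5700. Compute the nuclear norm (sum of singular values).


The nuclear norm is the sum of all singular values.
||T||_1 = 3.2200 + 1.4000 + 0.2300 + 3.3900 + 2.1700 + 2.4600 + 1.5700
= 14.4400

14.4400


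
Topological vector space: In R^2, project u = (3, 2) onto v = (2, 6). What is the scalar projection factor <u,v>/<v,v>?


Computing <u,v> = 3*2 + 2*6 = 18
Computing <v,v> = 2^2 + 6^2 = 40
Projection coefficient = 18/40 = 0.4500

0.4500


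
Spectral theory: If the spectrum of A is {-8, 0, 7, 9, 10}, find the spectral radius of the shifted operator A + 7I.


Spectrum of A + 7I = {-1, 7, 14, 16, 17}
Spectral radius = max |lambda| over the shifted spectrum
= max(1, 7, 14, 16, 17) = 17

17


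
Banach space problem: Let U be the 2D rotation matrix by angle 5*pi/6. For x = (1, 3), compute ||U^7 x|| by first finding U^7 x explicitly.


U is a rotation by theta = 5*pi/6
U^7 = rotation by 7*theta = 35*pi/6 = 11*pi/6 (mod 2*pi)
cos(11*pi/6) = 0.8660, sin(11*pi/6) = -0.5000
U^7 x = (0.8660 * 1 - -0.5000 * 3, -0.5000 * 1 + 0.8660 * 3)
= (2.3660, 2.0981)
||U^7 x|| = sqrt(2.3660^2 + 2.0981^2) = sqrt(10.0000) = 3.1623

3.1623


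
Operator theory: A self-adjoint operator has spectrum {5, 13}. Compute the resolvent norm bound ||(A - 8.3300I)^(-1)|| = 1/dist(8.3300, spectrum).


dist(8.3300, {5, 13}) = min(|8.3300 - 5|, |8.3300 - 13|)
= min(3.3300, 4.6700) = 3.3300
Resolvent bound = 1/3.3300 = 0.3003

0.3003


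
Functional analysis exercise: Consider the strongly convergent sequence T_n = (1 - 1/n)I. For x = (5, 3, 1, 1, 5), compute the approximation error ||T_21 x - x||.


T_21 x - x = (1 - 1/21)x - x = -x/21
||x|| = sqrt(61) = 7.8102
||T_21 x - x|| = ||x||/21 = 7.8102/21 = 0.3719

0.3719


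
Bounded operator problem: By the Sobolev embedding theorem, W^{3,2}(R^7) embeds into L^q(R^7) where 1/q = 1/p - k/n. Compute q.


Using the Sobolev embedding formula: 1/q = 1/p - k/n
1/q = 1/2 - 3/7 = 1/14
q = 1/(1/14) = 14

14.0000


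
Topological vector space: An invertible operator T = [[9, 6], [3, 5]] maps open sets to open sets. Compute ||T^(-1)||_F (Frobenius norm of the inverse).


det(T) = 9*5 - 6*3 = 27
T^(-1) = (1/27) * [[5, -6], [-3, 9]] = [[0.1852, -0.2222], [-0.1111, 0.3333]]
||T^(-1)||_F^2 = 0.1852^2 + (-0.2222)^2 + (-0.1111)^2 + 0.3333^2 = 0.2071
||T^(-1)||_F = sqrt(0.2071) = 0.4551

0.4551


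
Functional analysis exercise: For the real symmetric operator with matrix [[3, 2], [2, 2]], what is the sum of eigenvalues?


For a self-adjoint (symmetric) matrix, the eigenvalues are real.
The sum of eigenvalues equals the trace of the matrix.
trace = 3 + 2 = 5

5


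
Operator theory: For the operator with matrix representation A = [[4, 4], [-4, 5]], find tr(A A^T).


trace(A * A^T) = sum of squares of all entries
= 4^2 + 4^2 + (-4)^2 + 5^2
= 16 + 16 + 16 + 25
= 73

73


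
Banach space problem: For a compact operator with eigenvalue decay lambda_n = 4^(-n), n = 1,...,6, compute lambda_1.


The eigenvalue formula gives lambda_1 = 1/4^1
= 1/4
= 0.2500

0.2500


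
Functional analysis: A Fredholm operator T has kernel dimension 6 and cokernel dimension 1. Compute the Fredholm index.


The Fredholm index is defined as ind(T) = dim(ker T) - dim(coker T)
= 6 - 1
= 5

5


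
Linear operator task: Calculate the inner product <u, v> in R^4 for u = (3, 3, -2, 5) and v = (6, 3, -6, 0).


Computing the standard inner product <u, v> = sum u_i * v_i
= 3*6 + 3*3 + -2*-6 + 5*0
= 18 + 9 + 12 + 0
= 39

39


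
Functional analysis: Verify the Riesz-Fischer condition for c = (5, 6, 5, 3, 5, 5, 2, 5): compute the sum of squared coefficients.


sum |c_n|^2 = 5^2 + 6^2 + 5^2 + 3^2 + 5^2 + 5^2 + 2^2 + 5^2
= 25 + 36 + 25 + 9 + 25 + 25 + 4 + 25
= 174

174


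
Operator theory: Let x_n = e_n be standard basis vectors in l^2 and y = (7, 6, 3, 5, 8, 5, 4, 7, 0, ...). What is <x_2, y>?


x_2 = e_2 is the standard basis vector with 1 in position 2.
<x_2, y> = y_2 = 6
As n -> infinity, <x_n, y> -> 0, confirming weak convergence of (x_n) to 0.

6


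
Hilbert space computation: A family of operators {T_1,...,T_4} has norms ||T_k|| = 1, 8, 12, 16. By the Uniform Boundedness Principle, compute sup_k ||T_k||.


By the Uniform Boundedness Principle, the supremum of norms is finite.
sup_k ||T_k|| = max(1, 8, 12, 16) = 16

16


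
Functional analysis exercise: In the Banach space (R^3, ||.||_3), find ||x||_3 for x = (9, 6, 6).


The l^3 norm = (sum |x_i|^3)^(1/3)
Sum of 3th powers = 729 + 216 + 216 = 1161
||x||_3 = (1161)^(1/3) = 10.5102

10.5102


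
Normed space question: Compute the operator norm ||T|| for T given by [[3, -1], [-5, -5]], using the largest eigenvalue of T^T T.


A^T A = [[34, 22], [22, 26]]
trace(A^T A) = 60, det(A^T A) = 400
discriminant = 60^2 - 4*400 = 2000
Largest eigenvalue of A^T A = (trace + sqrt(disc))/2 = 52.3607
||T|| = sqrt(52.3607) = 7.2361

7.2361


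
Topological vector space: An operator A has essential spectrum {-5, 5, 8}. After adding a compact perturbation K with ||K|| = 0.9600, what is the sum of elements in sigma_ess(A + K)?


By Weyl's theorem, the essential spectrum is invariant under compact perturbations.
sigma_ess(A + K) = sigma_ess(A) = {-5, 5, 8}
Sum = -5 + 5 + 8 = 8

8


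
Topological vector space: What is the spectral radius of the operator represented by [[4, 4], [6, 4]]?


For a 2x2 matrix, eigenvalues satisfy lambda^2 - (trace)*lambda + det = 0
trace = 4 + 4 = 8
det = 4*4 - 4*6 = -8
discriminant = 8^2 - 4*(-8) = 96
spectral radius = max |eigenvalue| = 8.8990

8.8990


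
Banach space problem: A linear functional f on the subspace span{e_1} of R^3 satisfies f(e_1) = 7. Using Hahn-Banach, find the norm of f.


The norm of f is given by ||f|| = sup_{||x||=1} |f(x)|.
On span{e_1}, ||e_1|| = 1, so ||f|| = |f(e_1)| / ||e_1||
= |7| / 1 = 7.0000

7.0000


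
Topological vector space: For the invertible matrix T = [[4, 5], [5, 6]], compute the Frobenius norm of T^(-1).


det(T) = 4*6 - 5*5 = -1
T^(-1) = (1/-1) * [[6, -5], [-5, 4]] = [[-6.0000, 5.0000], [5.0000, -4.0000]]
||T^(-1)||_F^2 = (-6.0000)^2 + 5.0000^2 + 5.0000^2 + (-4.0000)^2 = 102.0000
||T^(-1)||_F = sqrt(102.0000) = 10.0995

10.0995


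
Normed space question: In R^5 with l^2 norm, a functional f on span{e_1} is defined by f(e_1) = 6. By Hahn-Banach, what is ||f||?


The norm of f is given by ||f|| = sup_{||x||=1} |f(x)|.
On span{e_1}, ||e_1|| = 1, so ||f|| = |f(e_1)| / ||e_1||
= |6| / 1 = 6.0000

6.0000


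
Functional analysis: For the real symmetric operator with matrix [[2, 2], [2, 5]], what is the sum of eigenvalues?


For a self-adjoint (symmetric) matrix, the eigenvalues are real.
The sum of eigenvalues equals the trace of the matrix.
trace = 2 + 5 = 7

7


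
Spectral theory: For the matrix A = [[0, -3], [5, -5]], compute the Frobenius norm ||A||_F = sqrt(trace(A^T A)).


||A||_F^2 = sum a_ij^2
= 0^2 + (-3)^2 + 5^2 + (-5)^2
= 0 + 9 + 25 + 25 = 59
||A||_F = sqrt(59) = 7.6811

7.6811


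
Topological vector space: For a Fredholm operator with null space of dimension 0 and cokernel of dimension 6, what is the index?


The Fredholm index is defined as ind(T) = dim(ker T) - dim(coker T)
= 0 - 6
= -6

-6


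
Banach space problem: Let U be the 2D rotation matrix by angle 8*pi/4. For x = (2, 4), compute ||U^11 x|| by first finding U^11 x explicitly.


U is a rotation by theta = 8*pi/4
U^11 = rotation by 11*theta = 88*pi/4 = 0*pi/4 (mod 2*pi)
cos(0*pi/4) = 1.0000, sin(0*pi/4) = 0.0000
U^11 x = (1.0000 * 2 - 0.0000 * 4, 0.0000 * 2 + 1.0000 * 4)
= (2.0000, 4.0000)
||U^11 x|| = sqrt(2.0000^2 + 4.0000^2) = sqrt(20.0000) = 4.4721

4.4721


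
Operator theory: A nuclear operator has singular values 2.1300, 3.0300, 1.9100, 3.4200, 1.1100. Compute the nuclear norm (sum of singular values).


The nuclear norm is the sum of all singular values.
||T||_1 = 2.1300 + 3.0300 + 1.9100 + 3.4200 + 1.1100
= 11.6000

11.6000


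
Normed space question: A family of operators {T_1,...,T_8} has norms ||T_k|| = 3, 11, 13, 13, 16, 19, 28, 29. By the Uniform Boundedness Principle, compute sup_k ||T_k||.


By the Uniform Boundedness Principle, the supremum of norms is finite.
sup_k ||T_k|| = max(3, 11, 13, 13, 16, 19, 28, 29) = 29

29


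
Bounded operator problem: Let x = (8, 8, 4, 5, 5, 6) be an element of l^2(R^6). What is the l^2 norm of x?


The l^2 norm = (sum |x_i|^2)^(1/2)
Sum of 2th powers = 64 + 64 + 16 + 25 + 25 + 36 = 230
||x||_2 = (230)^(1/2) = 15.1658

15.1658


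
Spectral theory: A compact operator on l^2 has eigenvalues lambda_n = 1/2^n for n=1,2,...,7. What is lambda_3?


The eigenvalue formula gives lambda_3 = 1/2^3
= 1/8
= 0.1250

0.1250


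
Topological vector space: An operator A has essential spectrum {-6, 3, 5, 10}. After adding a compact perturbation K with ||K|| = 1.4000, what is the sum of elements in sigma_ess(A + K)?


By Weyl's theorem, the essential spectrum is invariant under compact perturbations.
sigma_ess(A + K) = sigma_ess(A) = {-6, 3, 5, 10}
Sum = -6 + 3 + 5 + 10 = 12

12


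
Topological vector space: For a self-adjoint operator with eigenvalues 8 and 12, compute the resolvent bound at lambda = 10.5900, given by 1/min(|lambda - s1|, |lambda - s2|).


dist(10.5900, {8, 12}) = min(|10.5900 - 8|, |10.5900 - 12|)
= min(2.5900, 1.4100) = 1.4100
Resolvent bound = 1/1.4100 = 0.7092

0.7092


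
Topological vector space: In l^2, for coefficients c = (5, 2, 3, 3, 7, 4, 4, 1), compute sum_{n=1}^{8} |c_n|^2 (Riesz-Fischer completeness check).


sum |c_n|^2 = 5^2 + 2^2 + 3^2 + 3^2 + 7^2 + 4^2 + 4^2 + 1^2
= 25 + 4 + 9 + 9 + 49 + 16 + 16 + 1
= 129

129


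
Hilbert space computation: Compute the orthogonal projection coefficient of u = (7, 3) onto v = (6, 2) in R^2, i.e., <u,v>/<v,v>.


Computing <u,v> = 7*6 + 3*2 = 48
Computing <v,v> = 6^2 + 2^2 = 40
Projection coefficient = 48/40 = 1.2000

1.2000


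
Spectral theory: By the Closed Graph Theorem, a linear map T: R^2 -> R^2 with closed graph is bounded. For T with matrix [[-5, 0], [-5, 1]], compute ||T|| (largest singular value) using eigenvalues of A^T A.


A^T A = [[50, -5], [-5, 1]]
trace(A^T A) = 51, det(A^T A) = 25
discriminant = 51^2 - 4*25 = 2501
Largest eigenvalue of A^T A = (trace + sqrt(disc))/2 = 50.5050
||T|| = sqrt(50.5050) = 7.1067

7.1067


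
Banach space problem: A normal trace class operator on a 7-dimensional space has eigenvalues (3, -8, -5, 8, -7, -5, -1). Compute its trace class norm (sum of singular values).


For a normal operator, singular values equal |eigenvalues|.
Trace norm = sum |lambda_i| = 3 + 8 + 5 + 8 + 7 + 5 + 1
= 37

37


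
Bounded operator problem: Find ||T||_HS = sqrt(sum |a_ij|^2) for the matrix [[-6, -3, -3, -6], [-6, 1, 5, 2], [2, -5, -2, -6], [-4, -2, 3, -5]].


The Hilbert-Schmidt norm is sqrt(sum of squares of all entries).
Sum of squares = (-6)^2 + (-3)^2 + (-3)^2 + (-6)^2 + (-6)^2 + 1^2 + 5^2 + 2^2 + 2^2 + (-5)^2 + (-2)^2 + (-6)^2 + (-4)^2 + (-2)^2 + 3^2 + (-5)^2
= 36 + 9 + 9 + 36 + 36 + 1 + 25 + 4 + 4 + 25 + 4 + 36 + 16 + 4 + 9 + 25 = 279
||T||_HS = sqrt(279) = 16.7033

16.7033


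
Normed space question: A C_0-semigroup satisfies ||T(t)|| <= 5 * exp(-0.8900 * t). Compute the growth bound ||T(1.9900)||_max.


||T(1.9900)|| <= 5 * exp(-0.8900 * 1.9900)
= 5 * exp(-1.7711)
= 5 * 0.1701
= 0.8507

0.8507


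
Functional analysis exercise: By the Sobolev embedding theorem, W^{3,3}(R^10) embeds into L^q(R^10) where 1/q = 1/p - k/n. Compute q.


Using the Sobolev embedding formula: 1/q = 1/p - k/n
1/q = 1/3 - 3/10 = 1/30
q = 1/(1/30) = 30

30.0000


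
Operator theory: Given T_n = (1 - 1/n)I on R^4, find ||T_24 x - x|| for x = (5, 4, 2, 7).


T_24 x - x = (1 - 1/24)x - x = -x/24
||x|| = sqrt(94) = 9.6954
||T_24 x - x|| = ||x||/24 = 9.6954/24 = 0.4040

0.4040


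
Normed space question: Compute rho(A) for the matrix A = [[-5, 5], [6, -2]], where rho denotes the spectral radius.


For a 2x2 matrix, eigenvalues satisfy lambda^2 - (trace)*lambda + det = 0
trace = -5 + -2 = -7
det = -5*-2 - 5*6 = -20
discriminant = (-7)^2 - 4*(-20) = 129
spectral radius = max |eigenvalue| = 9.1789

9.1789


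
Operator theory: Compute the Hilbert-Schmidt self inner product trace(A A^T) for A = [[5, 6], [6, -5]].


trace(A * A^T) = sum of squares of all entries
= 5^2 + 6^2 + 6^2 + (-5)^2
= 25 + 36 + 36 + 25
= 122

122


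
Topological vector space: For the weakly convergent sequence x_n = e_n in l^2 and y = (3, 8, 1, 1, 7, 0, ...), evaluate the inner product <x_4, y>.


x_4 = e_4 is the standard basis vector with 1 in position 4.
<x_4, y> = y_4 = 1
As n -> infinity, <x_n, y> -> 0, confirming weak convergence of (x_n) to 0.

1


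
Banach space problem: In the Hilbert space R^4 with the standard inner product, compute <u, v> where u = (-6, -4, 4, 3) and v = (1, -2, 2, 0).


Computing the standard inner product <u, v> = sum u_i * v_i
= -6*1 + -4*-2 + 4*2 + 3*0
= -6 + 8 + 8 + 0
= 10

10


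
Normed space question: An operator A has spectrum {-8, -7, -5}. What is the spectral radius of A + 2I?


Spectrum of A + 2I = {-6, -5, -3}
Spectral radius = max |lambda| over the shifted spectrum
= max(6, 5, 3) = 6

6


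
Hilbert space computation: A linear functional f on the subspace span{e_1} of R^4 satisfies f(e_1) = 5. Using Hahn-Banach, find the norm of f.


The norm of f is given by ||f|| = sup_{||x||=1} |f(x)|.
On span{e_1}, ||e_1|| = 1, so ||f|| = |f(e_1)| / ||e_1||
= |5| / 1 = 5.0000

5.0000


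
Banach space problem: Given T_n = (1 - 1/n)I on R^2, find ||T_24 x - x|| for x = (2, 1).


T_24 x - x = (1 - 1/24)x - x = -x/24
||x|| = sqrt(5) = 2.2361
||T_24 x - x|| = ||x||/24 = 2.2361/24 = 0.0932

0.0932


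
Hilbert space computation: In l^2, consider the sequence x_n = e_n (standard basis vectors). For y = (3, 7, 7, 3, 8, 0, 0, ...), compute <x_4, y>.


x_4 = e_4 is the standard basis vector with 1 in position 4.
<x_4, y> = y_4 = 3
As n -> infinity, <x_n, y> -> 0, confirming weak convergence of (x_n) to 0.

3


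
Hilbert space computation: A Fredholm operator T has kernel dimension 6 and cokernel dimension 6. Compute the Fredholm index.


The Fredholm index is defined as ind(T) = dim(ker T) - dim(coker T)
= 6 - 6
= 0

0


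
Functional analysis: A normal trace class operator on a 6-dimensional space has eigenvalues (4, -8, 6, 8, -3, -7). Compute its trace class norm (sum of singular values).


For a normal operator, singular values equal |eigenvalues|.
Trace norm = sum |lambda_i| = 4 + 8 + 6 + 8 + 3 + 7
= 36

36


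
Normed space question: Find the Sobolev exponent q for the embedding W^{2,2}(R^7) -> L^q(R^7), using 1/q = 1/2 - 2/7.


Using the Sobolev embedding formula: 1/q = 1/p - k/n
1/q = 1/2 - 2/7 = 3/14
q = 1/(3/14) = 14/3 = 4.6667

4.6667


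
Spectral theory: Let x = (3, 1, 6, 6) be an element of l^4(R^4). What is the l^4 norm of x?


The l^4 norm = (sum |x_i|^4)^(1/4)
Sum of 4th powers = 81 + 1 + 1296 + 1296 = 2674
||x||_4 = (2674)^(1/4) = 7.1910

7.1910


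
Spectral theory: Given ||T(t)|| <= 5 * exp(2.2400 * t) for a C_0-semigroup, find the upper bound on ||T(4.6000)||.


||T(4.6000)|| <= 5 * exp(2.2400 * 4.6000)
= 5 * exp(10.3040)
= 5 * 29851.7875
= 149258.9375

149258.9375


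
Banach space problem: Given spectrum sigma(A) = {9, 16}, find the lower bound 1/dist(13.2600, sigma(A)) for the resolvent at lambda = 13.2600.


dist(13.2600, {9, 16}) = min(|13.2600 - 9|, |13.2600 - 16|)
= min(4.2600, 2.7400) = 2.7400
Resolvent bound = 1/2.7400 = 0.3650

0.3650


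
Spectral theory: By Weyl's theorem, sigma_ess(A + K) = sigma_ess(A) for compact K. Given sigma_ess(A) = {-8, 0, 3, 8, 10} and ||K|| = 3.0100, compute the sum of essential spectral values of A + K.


By Weyl's theorem, the essential spectrum is invariant under compact perturbations.
sigma_ess(A + K) = sigma_ess(A) = {-8, 0, 3, 8, 10}
Sum = -8 + 0 + 3 + 8 + 10 = 13

13


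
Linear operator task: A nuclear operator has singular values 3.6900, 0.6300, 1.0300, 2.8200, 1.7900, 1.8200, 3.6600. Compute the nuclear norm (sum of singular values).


The nuclear norm is the sum of all singular values.
||T||_1 = 3.6900 + 0.6300 + 1.0300 + 2.8200 + 1.7900 + 1.8200 + 3.6600
= 15.4400

15.4400


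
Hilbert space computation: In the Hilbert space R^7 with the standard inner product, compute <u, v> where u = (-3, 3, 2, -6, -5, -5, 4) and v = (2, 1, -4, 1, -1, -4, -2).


Computing the standard inner product <u, v> = sum u_i * v_i
= -3*2 + 3*1 + 2*-4 + -6*1 + -5*-1 + -5*-4 + 4*-2
= -6 + 3 + -8 + -6 + 5 + 20 + -8
= 0

0


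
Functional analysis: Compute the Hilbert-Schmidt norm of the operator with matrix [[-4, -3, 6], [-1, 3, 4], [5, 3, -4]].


The Hilbert-Schmidt norm is sqrt(sum of squares of all entries).
Sum of squares = (-4)^2 + (-3)^2 + 6^2 + (-1)^2 + 3^2 + 4^2 + 5^2 + 3^2 + (-4)^2
= 16 + 9 + 36 + 1 + 9 + 16 + 25 + 9 + 16 = 137
||T||_HS = sqrt(137) = 11.7047

11.7047


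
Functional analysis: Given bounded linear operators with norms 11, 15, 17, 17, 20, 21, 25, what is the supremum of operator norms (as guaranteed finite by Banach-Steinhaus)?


By the Uniform Boundedness Principle, the supremum of norms is finite.
sup_k ||T_k|| = max(11, 15, 17, 17, 20, 21, 25) = 25

25


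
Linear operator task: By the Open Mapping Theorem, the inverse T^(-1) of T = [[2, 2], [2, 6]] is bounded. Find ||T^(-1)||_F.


det(T) = 2*6 - 2*2 = 8
T^(-1) = (1/8) * [[6, -2], [-2, 2]] = [[0.7500, -0.2500], [-0.2500, 0.2500]]
||T^(-1)||_F^2 = 0.7500^2 + (-0.2500)^2 + (-0.2500)^2 + 0.2500^2 = 0.7500
||T^(-1)||_F = sqrt(0.7500) = 0.8660

0.8660


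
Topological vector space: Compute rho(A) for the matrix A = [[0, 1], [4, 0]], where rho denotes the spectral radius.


For a 2x2 matrix, eigenvalues satisfy lambda^2 - (trace)*lambda + det = 0
trace = 0 + 0 = 0
det = 0*0 - 1*4 = -4
discriminant = 0^2 - 4*(-4) = 16
spectral radius = max |eigenvalue| = 2.0000

2.0000


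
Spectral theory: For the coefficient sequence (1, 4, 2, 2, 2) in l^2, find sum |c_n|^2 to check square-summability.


sum |c_n|^2 = 1^2 + 4^2 + 2^2 + 2^2 + 2^2
= 1 + 16 + 4 + 4 + 4
= 29

29


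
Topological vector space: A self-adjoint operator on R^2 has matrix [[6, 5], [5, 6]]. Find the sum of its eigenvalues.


For a self-adjoint (symmetric) matrix, the eigenvalues are real.
The sum of eigenvalues equals the trace of the matrix.
trace = 6 + 6 = 12

12


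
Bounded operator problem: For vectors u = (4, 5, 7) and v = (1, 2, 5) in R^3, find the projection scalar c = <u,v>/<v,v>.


Computing <u,v> = 4*1 + 5*2 + 7*5 = 49
Computing <v,v> = 1^2 + 2^2 + 5^2 = 30
Projection coefficient = 49/30 = 1.6333

1.6333


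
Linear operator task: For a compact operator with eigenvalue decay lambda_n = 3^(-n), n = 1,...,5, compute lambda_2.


The eigenvalue formula gives lambda_2 = 1/3^2
= 1/9
= 0.1111

0.1111


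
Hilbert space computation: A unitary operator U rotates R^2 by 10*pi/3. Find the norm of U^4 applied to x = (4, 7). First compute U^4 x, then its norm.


U is a rotation by theta = 10*pi/3
U^4 = rotation by 4*theta = 40*pi/3 = 4*pi/3 (mod 2*pi)
cos(4*pi/3) = -0.5000, sin(4*pi/3) = -0.8660
U^4 x = (-0.5000 * 4 - -0.8660 * 7, -0.8660 * 4 + -0.5000 * 7)
= (4.0622, -6.9641)
||U^4 x|| = sqrt(4.0622^2 + (-6.9641)^2) = sqrt(65.0000) = 8.0623

8.0623


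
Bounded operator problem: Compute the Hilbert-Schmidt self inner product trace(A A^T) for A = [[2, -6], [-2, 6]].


trace(A * A^T) = sum of squares of all entries
= 2^2 + (-6)^2 + (-2)^2 + 6^2
= 4 + 36 + 4 + 36
= 80

80


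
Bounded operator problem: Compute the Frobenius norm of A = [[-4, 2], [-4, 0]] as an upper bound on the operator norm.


||A||_F^2 = sum a_ij^2
= (-4)^2 + 2^2 + (-4)^2 + 0^2
= 16 + 4 + 16 + 0 = 36
||A||_F = sqrt(36) = 6.0000

6.0000


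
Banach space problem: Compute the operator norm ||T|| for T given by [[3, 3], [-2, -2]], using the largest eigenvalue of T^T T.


A^T A = [[13, 13], [13, 13]]
trace(A^T A) = 26, det(A^T A) = 0
discriminant = 26^2 - 4*0 = 676
Largest eigenvalue of A^T A = (trace + sqrt(disc))/2 = 26.0000
||T|| = sqrt(26.0000) = 5.0990

5.0990


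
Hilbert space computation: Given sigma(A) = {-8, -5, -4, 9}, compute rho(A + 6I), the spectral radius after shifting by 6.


Spectrum of A + 6I = {-2, 1, 2, 15}
Spectral radius = max |lambda| over the shifted spectrum
= max(2, 1, 2, 15) = 15

15


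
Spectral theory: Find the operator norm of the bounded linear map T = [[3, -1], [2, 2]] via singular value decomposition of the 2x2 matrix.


A^T A = [[13, 1], [1, 5]]
trace(A^T A) = 18, det(A^T A) = 64
discriminant = 18^2 - 4*64 = 68
Largest eigenvalue of A^T A = (trace + sqrt(disc))/2 = 13.1231
||T|| = sqrt(13.1231) = 3.6226

3.6226
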